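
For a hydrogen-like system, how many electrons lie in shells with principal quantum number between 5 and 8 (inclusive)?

348

Shell n has n² orbitals: 5²=25 + 6²=36 + 7²=49 + 8²=64 = 174 orbitals.
Two spin states per orbital: 2 × 174 = 348 electrons.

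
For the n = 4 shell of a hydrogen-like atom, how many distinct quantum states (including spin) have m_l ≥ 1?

For n = 4, l ranges over 0 … 3.
The (l, m_l) pairs meeting m_l ≥ 1 give: l=1 → 1; l=2 → 2; l=3 → 3.
Orbitals: 1 + 2 + 3 = 6. Each orbital carries two spin states, so 6 × 2 = 12 states.

12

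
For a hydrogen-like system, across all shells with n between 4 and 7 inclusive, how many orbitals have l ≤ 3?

64

For each n in the range, tally the orbitals obeying l ≤ 3:
n=4 → 16; n=5 → 16; n=6 → 16; n=7 → 16.
Total orbitals: 16 + 16 + 16 + 16 = 64.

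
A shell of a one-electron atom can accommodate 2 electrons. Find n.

2n² = 2 ⇒ n² = 1 ⇒ n = 1.

n = 1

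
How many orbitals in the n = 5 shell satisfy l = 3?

For n = 5, l ranges over 0 … 4.
Orbitals with l = 3, by l: l=3 → 7.
Total orbitals: 7.

7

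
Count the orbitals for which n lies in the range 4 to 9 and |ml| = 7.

Go shell by shell, enumerating (l, ml) with |ml| = 7:
n=8 → 2; n=9 → 4.
Total orbitals: 2 + 4 = 6.

6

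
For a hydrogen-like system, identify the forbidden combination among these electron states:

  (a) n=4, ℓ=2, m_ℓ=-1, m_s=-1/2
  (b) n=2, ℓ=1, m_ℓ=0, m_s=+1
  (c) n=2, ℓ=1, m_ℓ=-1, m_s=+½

(b)

(b) has m_s = +1, but an electron's spin must be ±1/2.
The remaining sets (a), (c) satisfy all four rules.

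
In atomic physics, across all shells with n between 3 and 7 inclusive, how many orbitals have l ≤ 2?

Per-shell orbital counts meeting the constraint:
n=3 → 9; n=4 → 9; n=5 → 9; n=6 → 9; n=7 → 9.
Total orbitals: 9 + 9 + 9 + 9 + 9 = 45.

45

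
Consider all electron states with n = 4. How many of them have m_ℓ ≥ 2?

The n = 4 shell has ℓ = 0 through 3; check each.
Orbitals with m_ℓ ≥ 2, by ℓ: ℓ=2 → 1; ℓ=3 → 2.
Orbitals: 1 + 2 = 3. Each orbital carries two spin states, so 3 × 2 = 6 states.

6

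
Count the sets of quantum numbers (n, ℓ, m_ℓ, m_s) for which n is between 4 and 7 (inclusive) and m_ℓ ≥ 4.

Count contributing orbitals for each principal shell:
n=5 → 1; n=6 → 3; n=7 → 6.
Orbitals: 1 + 3 + 6 = 10. Including both spin states (m_s = ±1/2) gives 2 × 10 = 20 states.

20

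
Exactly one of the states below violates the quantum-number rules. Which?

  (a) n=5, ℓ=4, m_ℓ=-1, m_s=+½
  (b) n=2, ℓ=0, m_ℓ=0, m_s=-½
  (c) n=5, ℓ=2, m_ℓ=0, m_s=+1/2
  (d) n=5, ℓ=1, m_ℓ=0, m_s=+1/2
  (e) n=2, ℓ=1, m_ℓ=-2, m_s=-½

(e)

(e) has |m_ℓ| = 2 > ℓ = 1, violating −ℓ ≤ m_ℓ ≤ ℓ.
The remaining sets (a), (b), (c), (d) satisfy all four rules.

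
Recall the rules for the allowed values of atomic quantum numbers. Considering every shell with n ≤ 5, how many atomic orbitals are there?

Total orbitals = 1² + 2² + 3² + 4² + 5² = 55.

55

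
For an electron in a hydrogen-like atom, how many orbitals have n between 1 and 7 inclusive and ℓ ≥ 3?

Treat each shell separately and count matching orbitals:
n=4 → 7; n=5 → 16; n=6 → 27; n=7 → 40.
Total orbitals: 7 + 16 + 27 + 40 = 90.

90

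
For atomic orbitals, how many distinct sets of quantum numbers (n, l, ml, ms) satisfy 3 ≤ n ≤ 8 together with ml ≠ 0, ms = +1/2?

166

Count contributing orbitals for each principal shell:
n=3 → 6; n=4 → 12; n=5 → 20; n=6 → 30; n=7 → 42; n=8 → 56.
Orbitals: 6 + 12 + 20 + 30 + 42 + 56 = 166. With ms fixed to +1/2 there is one state per orbital, so 166 states.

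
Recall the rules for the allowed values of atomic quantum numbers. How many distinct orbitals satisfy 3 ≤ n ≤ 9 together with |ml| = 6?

Work shell by shell — for each n, count the (l, ml) pairs that satisfy |ml| = 6:
n=7 → 2; n=8 → 4; n=9 → 6.
Total orbitals: 2 + 4 + 6 = 12.

12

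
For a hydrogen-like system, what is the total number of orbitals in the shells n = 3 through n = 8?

Shell n has n² orbitals: 3²=9 + 4²=16 + 5²=25 + 6²=36 + 7²=49 + 8²=64 = 199 orbitals.

199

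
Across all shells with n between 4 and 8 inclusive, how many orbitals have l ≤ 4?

Go shell by shell, enumerating (l, m_l) with l ≤ 4:
n=4 → 16; n=5 → 25; n=6 → 25; n=7 → 25; n=8 → 25.
Total orbitals: 16 + 25 + 25 + 25 + 25 = 116.

116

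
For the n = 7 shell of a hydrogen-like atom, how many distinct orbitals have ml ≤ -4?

Orbitals with ml ≤ -4, by l: l=4 → 1; l=5 → 2; l=6 → 3.
Total orbitals: 1 + 2 + 3 = 6.

6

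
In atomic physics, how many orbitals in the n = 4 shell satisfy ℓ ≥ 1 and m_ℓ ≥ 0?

Go through ℓ = 0, …, 3 (the values permitted for n = 4).
Contributions: ℓ=1 → 2; ℓ=2 → 3; ℓ=3 → 4.
Total orbitals: 2 + 3 + 4 = 9.

9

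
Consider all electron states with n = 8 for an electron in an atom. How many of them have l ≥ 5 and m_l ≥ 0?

Orbitals with l ≥ 5 and m_l ≥ 0, by l: l=5 → 6; l=6 → 7; l=7 → 8.
Orbitals: 6 + 7 + 8 = 21. Each orbital carries two spin states, so 21 × 2 = 42 states.

42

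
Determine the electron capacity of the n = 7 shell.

A shell holds 2n² electrons: 2 × 7² = 2 × 49 = 98.

98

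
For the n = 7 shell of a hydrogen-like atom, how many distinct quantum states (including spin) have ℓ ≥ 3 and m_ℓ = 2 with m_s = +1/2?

4

Go through ℓ = 0, …, 6 (the values permitted for n = 7).
Contributions: ℓ=3 → 1; ℓ=4 → 1; ℓ=5 → 1; ℓ=6 → 1.
Orbitals: 1 + 1 + 1 + 1 = 4. With m_s fixed to a single value there is one state per orbital, giving 4 states.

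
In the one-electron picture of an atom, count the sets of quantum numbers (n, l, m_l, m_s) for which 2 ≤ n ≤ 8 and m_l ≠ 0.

336

Per-shell orbital counts meeting the constraint:
n=2 → 2; n=3 → 6; n=4 → 12; n=5 → 20; n=6 → 30; n=7 → 42; n=8 → 56.
Orbitals: 2 + 6 + 12 + 20 + 30 + 42 + 56 = 168. Including both spin states (m_s = ±1/2) gives 2 × 168 = 336 states.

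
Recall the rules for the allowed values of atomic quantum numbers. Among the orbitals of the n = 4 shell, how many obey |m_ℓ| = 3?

2

Go through ℓ = 0, …, 3 (the values permitted for n = 4).
The (ℓ, m_ℓ) pairs meeting |m_ℓ| = 3 give: ℓ=3 → 2.
Total orbitals: 2.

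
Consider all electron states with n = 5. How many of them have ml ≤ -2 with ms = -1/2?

Contributions: l=2 → 1; l=3 → 2; l=4 → 3.
Orbitals: 1 + 2 + 3 = 6. With ms fixed to a single value there is one state per orbital, giving 6 states.

6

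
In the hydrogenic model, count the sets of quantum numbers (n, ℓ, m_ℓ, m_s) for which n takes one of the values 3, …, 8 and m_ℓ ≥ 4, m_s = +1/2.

Count contributing orbitals for each principal shell:
n=5 → 1; n=6 → 3; n=7 → 6; n=8 → 10.
Orbitals: 1 + 3 + 6 + 10 = 20. With m_s fixed to +1/2 there is one state per orbital, so 20 states.

20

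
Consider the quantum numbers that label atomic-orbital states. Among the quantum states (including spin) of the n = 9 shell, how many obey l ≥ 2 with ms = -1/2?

For n = 9, l ranges over 0 … 8.
The (l, ml) pairs meeting l ≥ 2 give: l=2 → 5; l=3 → 7; l=4 → 9; l=5 → 11; l=6 → 13; l=7 → 15; l=8 → 17.
Orbitals: 5 + 7 + 9 + 11 + 13 + 15 + 17 = 77. With ms fixed to a single value there is one state per orbital, giving 77 states.

77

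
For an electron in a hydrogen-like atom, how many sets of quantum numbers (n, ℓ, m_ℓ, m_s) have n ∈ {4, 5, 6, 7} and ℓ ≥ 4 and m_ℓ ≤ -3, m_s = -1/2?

Per-shell orbital counts meeting the constraint:
n=5 → 2; n=6 → 5; n=7 → 9.
Orbitals: 2 + 5 + 9 = 16. With m_s fixed to -1/2 there is one state per orbital, so 16 states.

16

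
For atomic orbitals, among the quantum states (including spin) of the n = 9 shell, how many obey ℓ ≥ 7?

64

Go through ℓ = 0, …, 8 (the values permitted for n = 9).
Per ℓ-value: ℓ=7 → 15; ℓ=8 → 17.
Orbitals: 15 + 17 = 32. Each orbital carries two spin states, so 32 × 2 = 64 states.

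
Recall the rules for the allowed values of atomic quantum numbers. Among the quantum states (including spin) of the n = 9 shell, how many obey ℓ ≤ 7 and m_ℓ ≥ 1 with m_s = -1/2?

28

Orbitals with ℓ ≤ 7 and m_ℓ ≥ 1, by ℓ: ℓ=1 → 1; ℓ=2 → 2; ℓ=3 → 3; ℓ=4 → 4; ℓ=5 → 5; ℓ=6 → 6; ℓ=7 → 7.
Orbitals: 1 + 2 + 3 + 4 + 5 + 6 + 7 = 28. With m_s fixed to a single value there is one state per orbital, giving 28 states.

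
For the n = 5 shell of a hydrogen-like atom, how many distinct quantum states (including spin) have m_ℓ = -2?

6

The n = 5 shell has ℓ = 0 through 4; check each.
Orbitals with m_ℓ = -2, by ℓ: ℓ=2 → 1; ℓ=3 → 1; ℓ=4 → 1.
Orbitals: 1 + 1 + 1 = 3. Each orbital carries two spin states, so 3 × 2 = 6 states.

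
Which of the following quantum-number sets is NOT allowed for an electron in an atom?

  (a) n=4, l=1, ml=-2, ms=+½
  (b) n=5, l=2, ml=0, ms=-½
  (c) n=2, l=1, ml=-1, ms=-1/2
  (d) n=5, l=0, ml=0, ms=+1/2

(a)

(a) has |ml| = 2 > l = 1, violating −l ≤ ml ≤ l.
The remaining sets (b), (c), (d) satisfy all four rules.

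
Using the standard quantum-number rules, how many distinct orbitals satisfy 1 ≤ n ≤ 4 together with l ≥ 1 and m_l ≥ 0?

For each n in the range, tally the orbitals obeying l ≥ 1 and m_l ≥ 0:
n=2 → 2; n=3 → 5; n=4 → 9.
Total orbitals: 2 + 5 + 9 = 16.

16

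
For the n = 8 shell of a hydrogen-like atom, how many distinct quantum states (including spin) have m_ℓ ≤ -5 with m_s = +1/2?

For n = 8, ℓ ranges over 0 … 7.
Orbitals with m_ℓ ≤ -5, by ℓ: ℓ=5 → 1; ℓ=6 → 2; ℓ=7 → 3.
Orbitals: 1 + 2 + 3 = 6. With m_s fixed to a single value there is one state per orbital, giving 6 states.

6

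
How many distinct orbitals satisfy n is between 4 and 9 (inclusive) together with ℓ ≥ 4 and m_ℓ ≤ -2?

65

Work shell by shell — for each n, count the (ℓ, m_ℓ) pairs that satisfy ℓ ≥ 4 and m_ℓ ≤ -2:
n=5 → 3; n=6 → 7; n=7 → 12; n=8 → 18; n=9 → 25.
Total orbitals: 3 + 7 + 12 + 18 + 25 = 65.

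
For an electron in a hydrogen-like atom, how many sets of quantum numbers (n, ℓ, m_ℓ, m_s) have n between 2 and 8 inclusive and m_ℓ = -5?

12

For each n in the range, tally the orbitals obeying m_ℓ = -5:
n=6 → 1; n=7 → 2; n=8 → 3.
Orbitals: 1 + 2 + 3 = 6. Including both spin states (m_s = ±1/2) gives 2 × 6 = 12 states.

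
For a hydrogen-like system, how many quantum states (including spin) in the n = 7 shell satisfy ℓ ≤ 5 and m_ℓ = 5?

2

Go through ℓ = 0, …, 6 (the values permitted for n = 7).
Per ℓ-value: ℓ=5 → 1.
Orbitals: 1. Each orbital carries two spin states, so 1 × 2 = 2 states.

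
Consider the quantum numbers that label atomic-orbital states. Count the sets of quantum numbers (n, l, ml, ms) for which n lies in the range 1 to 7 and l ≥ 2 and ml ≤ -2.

Treat each shell separately and count matching orbitals:
n=3 → 1; n=4 → 3; n=5 → 6; n=6 → 10; n=7 → 15.
Orbitals: 1 + 3 + 6 + 10 + 15 = 35. Including both spin states (ms = ±1/2) gives 2 × 35 = 70 states.

70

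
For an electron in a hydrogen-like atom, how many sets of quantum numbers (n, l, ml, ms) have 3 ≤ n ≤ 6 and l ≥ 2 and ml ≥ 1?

For each n in the range, tally the orbitals obeying l ≥ 2 and ml ≥ 1:
n=3 → 2; n=4 → 5; n=5 → 9; n=6 → 14.
Orbitals: 2 + 5 + 9 + 14 = 30. Including both spin states (ms = ±1/2) gives 2 × 30 = 60 states.

60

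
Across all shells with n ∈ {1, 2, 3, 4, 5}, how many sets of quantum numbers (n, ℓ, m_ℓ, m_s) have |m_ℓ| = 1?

40

Work shell by shell — for each n, count the (ℓ, m_ℓ) pairs that satisfy |m_ℓ| = 1:
n=2 → 2; n=3 → 4; n=4 → 6; n=5 → 8.
Orbitals: 2 + 4 + 6 + 8 = 20. Including both spin states (m_s = ±1/2) gives 2 × 20 = 40 states.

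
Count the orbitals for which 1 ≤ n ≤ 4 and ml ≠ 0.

20

Per-shell orbital counts meeting the constraint:
n=2 → 2; n=3 → 6; n=4 → 12.
Total orbitals: 2 + 6 + 12 = 20.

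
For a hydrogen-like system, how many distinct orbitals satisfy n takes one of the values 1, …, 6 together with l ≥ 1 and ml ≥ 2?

20

For each n in the range, tally the orbitals obeying l ≥ 1 and ml ≥ 2:
n=3 → 1; n=4 → 3; n=5 → 6; n=6 → 10.
Total orbitals: 1 + 3 + 6 + 10 = 20.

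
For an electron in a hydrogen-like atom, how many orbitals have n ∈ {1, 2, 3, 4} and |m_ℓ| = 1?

Work shell by shell — for each n, count the (ℓ, m_ℓ) pairs that satisfy |m_ℓ| = 1:
n=2 → 2; n=3 → 4; n=4 → 6.
Total orbitals: 2 + 4 + 6 = 12.

12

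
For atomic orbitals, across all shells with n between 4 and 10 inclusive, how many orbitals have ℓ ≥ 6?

Per-shell orbital counts meeting the constraint:
n=7 → 13; n=8 → 28; n=9 → 45; n=10 → 64.
Total orbitals: 13 + 28 + 45 + 64 = 150.

150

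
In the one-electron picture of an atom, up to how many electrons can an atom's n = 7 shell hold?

98

A shell holds 2n² electrons: 2 × 7² = 2 × 49 = 98.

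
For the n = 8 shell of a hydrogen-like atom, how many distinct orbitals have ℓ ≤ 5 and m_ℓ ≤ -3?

6

For n = 8, ℓ ranges over 0 … 7.
The (ℓ, m_ℓ) pairs meeting ℓ ≤ 5 and m_ℓ ≤ -3 give: ℓ=3 → 1; ℓ=4 → 2; ℓ=5 → 3.
Total orbitals: 1 + 2 + 3 = 6.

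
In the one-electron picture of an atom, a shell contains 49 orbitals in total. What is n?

n = 7

n² = 49 ⇒ n = 7.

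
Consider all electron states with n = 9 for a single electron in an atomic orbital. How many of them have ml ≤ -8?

2

Per l-value: l=8 → 1.
Orbitals: 1. Each orbital carries two spin states, so 1 × 2 = 2 states.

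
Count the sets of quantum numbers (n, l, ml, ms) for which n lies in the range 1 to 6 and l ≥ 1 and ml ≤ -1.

Go shell by shell, enumerating (l, ml) with l ≥ 1 and ml ≤ -1:
n=2 → 1; n=3 → 3; n=4 → 6; n=5 → 10; n=6 → 15.
Orbitals: 1 + 3 + 6 + 10 + 15 = 35. Including both spin states (ms = ±1/2) gives 2 × 35 = 70 states.

70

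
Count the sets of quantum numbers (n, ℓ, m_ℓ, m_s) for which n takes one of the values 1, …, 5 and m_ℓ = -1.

20

Count contributing orbitals for each principal shell:
n=2 → 1; n=3 → 2; n=4 → 3; n=5 → 4.
Orbitals: 1 + 2 + 3 + 4 = 10. Including both spin states (m_s = ±1/2) gives 2 × 10 = 20 states.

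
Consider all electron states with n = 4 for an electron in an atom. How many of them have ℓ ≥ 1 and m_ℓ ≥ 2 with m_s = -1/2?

Go through ℓ = 0, …, 3 (the values permitted for n = 4).
Contributions: ℓ=2 → 1; ℓ=3 → 2.
Orbitals: 1 + 2 = 3. With m_s fixed to a single value there is one state per orbital, giving 3 states.

3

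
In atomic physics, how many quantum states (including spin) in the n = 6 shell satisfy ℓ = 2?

Go through ℓ = 0, …, 5 (the values permitted for n = 6).
Contributions: ℓ=2 → 5.
Orbitals: 5. Each orbital carries two spin states, so 5 × 2 = 10 states.

10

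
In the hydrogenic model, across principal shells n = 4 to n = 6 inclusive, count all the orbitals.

77

Shell n has n² orbitals: 4²=16 + 5²=25 + 6²=36 = 77 orbitals.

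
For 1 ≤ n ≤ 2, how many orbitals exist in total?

5

Total orbitals = 1² + 2² = 5.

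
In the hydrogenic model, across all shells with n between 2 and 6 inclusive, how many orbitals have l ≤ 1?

Work shell by shell — for each n, count the (l, m_l) pairs that satisfy l ≤ 1:
n=2 → 4; n=3 → 4; n=4 → 4; n=5 → 4; n=6 → 4.
Total orbitals: 4 + 4 + 4 + 4 + 4 = 20.

20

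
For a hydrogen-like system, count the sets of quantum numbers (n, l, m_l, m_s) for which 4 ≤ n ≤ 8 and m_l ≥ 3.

70

Work shell by shell — for each n, count the (l, m_l) pairs that satisfy m_l ≥ 3:
n=4 → 1; n=5 → 3; n=6 → 6; n=7 → 10; n=8 → 15.
Orbitals: 1 + 3 + 6 + 10 + 15 = 35. Including both spin states (m_s = ±1/2) gives 2 × 35 = 70 states.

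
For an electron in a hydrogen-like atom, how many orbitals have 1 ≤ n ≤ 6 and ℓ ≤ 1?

21

Treat each shell separately and count matching orbitals:
n=1 → 1; n=2 → 4; n=3 → 4; n=4 → 4; n=5 → 4; n=6 → 4.
Total orbitals: 1 + 4 + 4 + 4 + 4 + 4 = 21.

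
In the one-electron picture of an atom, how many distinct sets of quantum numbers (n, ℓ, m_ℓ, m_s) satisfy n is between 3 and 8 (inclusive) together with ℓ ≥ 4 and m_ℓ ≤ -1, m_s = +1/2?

Per-shell orbital counts meeting the constraint:
n=5 → 4; n=6 → 9; n=7 → 15; n=8 → 22.
Orbitals: 4 + 9 + 15 + 22 = 50. With m_s fixed to +1/2 there is one state per orbital, so 50 states.

50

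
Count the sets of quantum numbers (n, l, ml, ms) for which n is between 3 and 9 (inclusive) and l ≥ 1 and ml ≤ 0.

308

Go shell by shell, enumerating (l, ml) with l ≥ 1 and ml ≤ 0:
n=3 → 5; n=4 → 9; n=5 → 14; n=6 → 20; n=7 → 27; n=8 → 35; n=9 → 44.
Orbitals: 5 + 9 + 14 + 20 + 27 + 35 + 44 = 154. Including both spin states (ms = ±1/2) gives 2 × 154 = 308 states.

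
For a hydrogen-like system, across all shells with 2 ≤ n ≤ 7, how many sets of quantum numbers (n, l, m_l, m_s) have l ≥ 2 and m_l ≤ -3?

40

For each n in the range, tally the orbitals obeying l ≥ 2 and m_l ≤ -3:
n=4 → 1; n=5 → 3; n=6 → 6; n=7 → 10.
Orbitals: 1 + 3 + 6 + 10 = 20. Including both spin states (m_s = ±1/2) gives 2 × 20 = 40 states.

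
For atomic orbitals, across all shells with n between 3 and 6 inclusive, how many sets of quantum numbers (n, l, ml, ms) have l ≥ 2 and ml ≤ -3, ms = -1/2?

Treat each shell separately and count matching orbitals:
n=4 → 1; n=5 → 3; n=6 → 6.
Orbitals: 1 + 3 + 6 = 10. With ms fixed to -1/2 there is one state per orbital, so 10 states.

10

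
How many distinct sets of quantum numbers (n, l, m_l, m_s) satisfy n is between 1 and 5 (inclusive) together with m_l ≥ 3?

For each n in the range, tally the orbitals obeying m_l ≥ 3:
n=4 → 1; n=5 → 3.
Orbitals: 1 + 3 = 4. Including both spin states (m_s = ±1/2) gives 2 × 4 = 8 states.

8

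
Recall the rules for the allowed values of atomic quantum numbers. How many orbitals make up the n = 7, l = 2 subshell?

5

A subshell has 2l+1 orbitals; with l = 2, that's 5.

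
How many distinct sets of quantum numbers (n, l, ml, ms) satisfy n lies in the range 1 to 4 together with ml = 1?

Go shell by shell, enumerating (l, ml) with ml = 1:
n=2 → 1; n=3 → 2; n=4 → 3.
Orbitals: 1 + 2 + 3 = 6. Including both spin states (ms = ±1/2) gives 2 × 6 = 12 states.

12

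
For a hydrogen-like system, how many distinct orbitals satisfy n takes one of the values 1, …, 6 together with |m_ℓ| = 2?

20

Go shell by shell, enumerating (ℓ, m_ℓ) with |m_ℓ| = 2:
n=3 → 2; n=4 → 4; n=5 → 6; n=6 → 8.
Total orbitals: 2 + 4 + 6 + 8 = 20.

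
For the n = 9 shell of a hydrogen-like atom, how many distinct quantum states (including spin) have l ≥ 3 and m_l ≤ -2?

54

For n = 9, l ranges over 0 … 8.
Orbitals with l ≥ 3 and m_l ≤ -2, by l: l=3 → 2; l=4 → 3; l=5 → 4; l=6 → 5; l=7 → 6; l=8 → 7.
Orbitals: 2 + 3 + 4 + 5 + 6 + 7 = 27. Each orbital carries two spin states, so 27 × 2 = 54 states.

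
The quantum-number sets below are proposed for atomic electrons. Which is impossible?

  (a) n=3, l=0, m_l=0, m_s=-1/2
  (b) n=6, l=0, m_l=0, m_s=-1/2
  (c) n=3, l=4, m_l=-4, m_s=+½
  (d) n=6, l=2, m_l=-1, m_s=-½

(c)

(c) has l = 4 ≥ n = 3, violating 0 ≤ l ≤ n−1.
The remaining sets (a), (b), (d) satisfy all four rules.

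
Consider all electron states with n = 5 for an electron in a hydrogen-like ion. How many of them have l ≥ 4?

18

Contributions: l=4 → 9.
Orbitals: 9. Each orbital carries two spin states, so 9 × 2 = 18 states.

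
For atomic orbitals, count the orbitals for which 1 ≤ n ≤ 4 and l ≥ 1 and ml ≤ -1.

Go shell by shell, enumerating (l, ml) with l ≥ 1 and ml ≤ -1:
n=2 → 1; n=3 → 3; n=4 → 6.
Total orbitals: 1 + 3 + 6 = 10.

10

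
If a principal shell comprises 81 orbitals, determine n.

n² = 81 ⇒ n = 9.

n = 9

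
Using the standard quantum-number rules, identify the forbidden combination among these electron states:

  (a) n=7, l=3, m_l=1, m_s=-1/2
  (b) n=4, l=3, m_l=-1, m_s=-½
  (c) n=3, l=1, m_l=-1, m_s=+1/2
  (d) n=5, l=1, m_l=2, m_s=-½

(d)

(d) has |m_l| = 2 > l = 1, violating −l ≤ m_l ≤ l.
The remaining sets (a), (b), (c) satisfy all four rules.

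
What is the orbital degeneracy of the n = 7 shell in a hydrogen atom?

49

The n = 7 shell contains n² = 7² = 49 orbitals.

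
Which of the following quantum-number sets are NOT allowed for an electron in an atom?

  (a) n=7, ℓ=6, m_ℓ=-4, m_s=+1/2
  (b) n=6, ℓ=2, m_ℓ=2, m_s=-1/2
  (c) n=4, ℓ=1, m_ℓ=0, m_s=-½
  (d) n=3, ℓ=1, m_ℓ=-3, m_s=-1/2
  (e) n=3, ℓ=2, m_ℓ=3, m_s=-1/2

(d) and (e)

(d) has |m_ℓ| = 3 > ℓ = 1, violating −ℓ ≤ m_ℓ ≤ ℓ.
(e) has |m_ℓ| = 3 > ℓ = 2, violating −ℓ ≤ m_ℓ ≤ ℓ.
The remaining sets (a), (b), (c) satisfy all four rules.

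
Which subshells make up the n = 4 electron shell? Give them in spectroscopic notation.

For n = 4, l runs from 0 to 3. In spectroscopic notation l = 0,1,2,… ↔ s,p,d,f,g,h,i, so the subshells are 4s, 4p, 4d, 4f.

4s, 4p, 4d, 4f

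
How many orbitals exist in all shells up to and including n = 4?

Total orbitals = 1² + 2² + 3² + 4² = 30.

30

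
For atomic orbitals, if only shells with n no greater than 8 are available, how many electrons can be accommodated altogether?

408

Total orbitals = 1² + 2² + 3² + 4² + 5² + 6² + 7² + 8² = 204. Doubling for spin gives 408 electrons.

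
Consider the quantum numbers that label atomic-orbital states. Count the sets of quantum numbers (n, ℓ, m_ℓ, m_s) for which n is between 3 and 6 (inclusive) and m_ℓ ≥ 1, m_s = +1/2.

34

Work shell by shell — for each n, count the (ℓ, m_ℓ) pairs that satisfy m_ℓ ≥ 1:
n=3 → 3; n=4 → 6; n=5 → 10; n=6 → 15.
Orbitals: 3 + 6 + 10 + 15 = 34. With m_s fixed to +1/2 there is one state per orbital, so 34 states.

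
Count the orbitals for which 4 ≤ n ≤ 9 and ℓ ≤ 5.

Per-shell orbital counts meeting the constraint:
n=4 → 16; n=5 → 25; n=6 → 36; n=7 → 36; n=8 → 36; n=9 → 36.
Total orbitals: 16 + 25 + 36 + 36 + 36 + 36 = 185.

185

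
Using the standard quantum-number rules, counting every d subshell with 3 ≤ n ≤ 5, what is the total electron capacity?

A d subshell (l = 2) exists for every n ≥ 3, so shells n = 3, 4, 5 each contribute one — 3 subshells.
Since each d subshell holds 2(2·2+1) = 10 electrons, the total is 3 × 10 = 30.

30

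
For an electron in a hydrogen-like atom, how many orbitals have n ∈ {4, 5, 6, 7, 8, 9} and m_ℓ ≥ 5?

For each n in the range, tally the orbitals obeying m_ℓ ≥ 5:
n=6 → 1; n=7 → 3; n=8 → 6; n=9 → 10.
Total orbitals: 1 + 3 + 6 + 10 = 20.

20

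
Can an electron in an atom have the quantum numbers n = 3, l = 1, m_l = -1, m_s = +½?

Yes

n = 3 is a positive integer. l = 1 satisfies 0 ≤ l ≤ n−1 = 2. m_l = -1 lies in the range −l … +l (here −1 … 1). m_s = +1/2 is one of ±1/2.
All four constraints are satisfied.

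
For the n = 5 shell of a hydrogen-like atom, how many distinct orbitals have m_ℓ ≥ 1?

10

With n = 5 the allowed ℓ are 0, 1, …, 4.
Per ℓ-value: ℓ=1 → 1; ℓ=2 → 2; ℓ=3 → 3; ℓ=4 → 4.
Total orbitals: 1 + 2 + 3 + 4 = 10.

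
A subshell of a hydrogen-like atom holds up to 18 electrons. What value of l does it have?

2(2l+1) = 18 ⇒ 2l+1 = 9 ⇒ l = 4.

l = 4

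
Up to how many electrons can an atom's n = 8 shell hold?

A shell holds 2n² electrons: 2 × 8² = 2 × 64 = 128.

128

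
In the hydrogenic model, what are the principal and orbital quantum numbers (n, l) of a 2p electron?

The leading integer gives n = 2; the letter 'p' means l = 1.

n = 2, l = 1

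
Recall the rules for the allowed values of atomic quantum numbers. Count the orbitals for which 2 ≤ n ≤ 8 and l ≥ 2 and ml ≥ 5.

Treat each shell separately and count matching orbitals:
n=6 → 1; n=7 → 3; n=8 → 6.
Total orbitals: 1 + 3 + 6 = 10.

10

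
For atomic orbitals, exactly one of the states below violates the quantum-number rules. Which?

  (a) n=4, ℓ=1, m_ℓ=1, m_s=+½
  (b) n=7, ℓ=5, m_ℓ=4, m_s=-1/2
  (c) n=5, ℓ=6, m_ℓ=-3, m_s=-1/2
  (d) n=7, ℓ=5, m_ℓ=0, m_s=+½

(c)

(c) has ℓ = 6 ≥ n = 5, violating 0 ≤ ℓ ≤ n−1.
The remaining sets (a), (b), (d) satisfy all four rules.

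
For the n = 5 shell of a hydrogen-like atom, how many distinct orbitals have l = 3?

Contributions: l=3 → 7.
Total orbitals: 7.

7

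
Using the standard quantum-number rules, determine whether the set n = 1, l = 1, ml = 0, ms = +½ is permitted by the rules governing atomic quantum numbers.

Not allowed

The orbital quantum number must satisfy 0 ≤ l ≤ n−1. With n = 1 the allowed l values are 0, so l = 1 is out of range.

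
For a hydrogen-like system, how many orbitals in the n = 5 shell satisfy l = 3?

With n = 5 the allowed l are 0, 1, …, 4.
Contributions: l=3 → 7.
Total orbitals: 7.

7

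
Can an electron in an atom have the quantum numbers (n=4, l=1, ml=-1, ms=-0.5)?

n = 4 is a positive integer. l = 1 satisfies 0 ≤ l ≤ n−1 = 3. ml = -1 lies in the range −l … +l (here −1 … 1). ms = -1/2 is one of ±1/2.
All four constraints are satisfied.

Allowed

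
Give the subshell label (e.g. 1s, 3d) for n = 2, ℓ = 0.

2s

ℓ = 0 corresponds to the letter 's', so the subshell is 2s.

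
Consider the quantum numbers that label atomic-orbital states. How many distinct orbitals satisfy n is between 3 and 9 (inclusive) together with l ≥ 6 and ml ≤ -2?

Work shell by shell — for each n, count the (l, ml) pairs that satisfy l ≥ 6 and ml ≤ -2:
n=7 → 5; n=8 → 11; n=9 → 18.
Total orbitals: 5 + 11 + 18 = 34.

34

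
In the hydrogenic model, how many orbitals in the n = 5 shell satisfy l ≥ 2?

21

For n = 5, l ranges over 0 … 4.
Orbitals with l ≥ 2, by l: l=2 → 5; l=3 → 7; l=4 → 9.
Total orbitals: 5 + 7 + 9 = 21.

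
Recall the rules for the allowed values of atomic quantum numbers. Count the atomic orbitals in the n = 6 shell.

The n = 6 shell contains n² = 6² = 36 orbitals.

36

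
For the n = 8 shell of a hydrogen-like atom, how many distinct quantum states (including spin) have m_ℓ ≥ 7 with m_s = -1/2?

1

Go through ℓ = 0, …, 7 (the values permitted for n = 8).
The (ℓ, m_ℓ) pairs meeting m_ℓ ≥ 7 give: ℓ=7 → 1.
Orbitals: 1. With m_s fixed to a single value there is one state per orbital, giving 1 state.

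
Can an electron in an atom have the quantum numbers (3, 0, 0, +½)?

Yes

n = 3 is a positive integer. l = 0 satisfies 0 ≤ l ≤ n−1 = 2. m_l = 0 lies in the range −l … +l (here 0). m_s = +1/2 is one of ±1/2.
All four constraints are satisfied.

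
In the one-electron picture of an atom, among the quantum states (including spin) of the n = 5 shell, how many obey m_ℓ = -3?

4

Contributions: ℓ=3 → 1; ℓ=4 → 1.
Orbitals: 1 + 1 = 2. Each orbital carries two spin states, so 2 × 2 = 4 states.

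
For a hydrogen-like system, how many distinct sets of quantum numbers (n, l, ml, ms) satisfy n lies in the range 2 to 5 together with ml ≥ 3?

8

Treat each shell separately and count matching orbitals:
n=4 → 1; n=5 → 3.
Orbitals: 1 + 3 = 4. Including both spin states (ms = ±1/2) gives 2 × 4 = 8 states.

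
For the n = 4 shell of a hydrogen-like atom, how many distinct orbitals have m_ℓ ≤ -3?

The (ℓ, m_ℓ) pairs meeting m_ℓ ≤ -3 give: ℓ=3 → 1.
Total orbitals: 1.

1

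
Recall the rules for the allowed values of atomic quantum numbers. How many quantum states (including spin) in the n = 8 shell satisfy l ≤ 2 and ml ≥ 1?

6

With n = 8 the allowed l are 0, 1, …, 7.
Per l-value: l=1 → 1; l=2 → 2.
Orbitals: 1 + 2 = 3. Each orbital carries two spin states, so 3 × 2 = 6 states.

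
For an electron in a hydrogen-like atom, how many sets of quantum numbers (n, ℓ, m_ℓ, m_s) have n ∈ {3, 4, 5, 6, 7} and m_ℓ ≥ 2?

70

For each n in the range, tally the orbitals obeying m_ℓ ≥ 2:
n=3 → 1; n=4 → 3; n=5 → 6; n=6 → 10; n=7 → 15.
Orbitals: 1 + 3 + 6 + 10 + 15 = 35. Including both spin states (m_s = ±1/2) gives 2 × 35 = 70 states.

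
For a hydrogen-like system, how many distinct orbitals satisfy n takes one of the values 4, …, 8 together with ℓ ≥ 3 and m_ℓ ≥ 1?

65

Per-shell orbital counts meeting the constraint:
n=4 → 3; n=5 → 7; n=6 → 12; n=7 → 18; n=8 → 25.
Total orbitals: 3 + 7 + 12 + 18 + 25 = 65.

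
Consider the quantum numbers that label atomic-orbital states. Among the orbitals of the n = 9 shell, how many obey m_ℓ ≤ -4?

For n = 9, ℓ ranges over 0 … 8.
The (ℓ, m_ℓ) pairs meeting m_ℓ ≤ -4 give: ℓ=4 → 1; ℓ=5 → 2; ℓ=6 → 3; ℓ=7 → 4; ℓ=8 → 5.
Total orbitals: 1 + 2 + 3 + 4 + 5 = 15.

15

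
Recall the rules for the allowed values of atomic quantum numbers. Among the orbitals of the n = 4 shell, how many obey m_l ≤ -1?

6

With n = 4 the allowed l are 0, 1, …, 3.
The (l, m_l) pairs meeting m_l ≤ -1 give: l=1 → 1; l=2 → 2; l=3 → 3.
Total orbitals: 1 + 2 + 3 = 6.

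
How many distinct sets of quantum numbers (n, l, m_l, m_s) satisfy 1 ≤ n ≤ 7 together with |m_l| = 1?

Go shell by shell, enumerating (l, m_l) with |m_l| = 1:
n=2 → 2; n=3 → 4; n=4 → 6; n=5 → 8; n=6 → 10; n=7 → 12.
Orbitals: 2 + 4 + 6 + 8 + 10 + 12 = 42. Including both spin states (m_s = ±1/2) gives 2 × 42 = 84 states.

84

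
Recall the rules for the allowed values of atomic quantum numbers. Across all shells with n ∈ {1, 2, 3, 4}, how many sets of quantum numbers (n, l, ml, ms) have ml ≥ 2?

Work shell by shell — for each n, count the (l, ml) pairs that satisfy ml ≥ 2:
n=3 → 1; n=4 → 3.
Orbitals: 1 + 3 = 4. Including both spin states (ms = ±1/2) gives 2 × 4 = 8 states.

8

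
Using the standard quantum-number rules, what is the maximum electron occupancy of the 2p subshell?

6

A subshell with l = 1 has 2l+1 = 3 orbitals, each holding 2 electrons (spin ±1/2), so 3 × 2 = 6.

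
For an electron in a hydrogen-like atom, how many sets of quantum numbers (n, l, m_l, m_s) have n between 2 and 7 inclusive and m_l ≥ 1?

112

Per-shell orbital counts meeting the constraint:
n=2 → 1; n=3 → 3; n=4 → 6; n=5 → 10; n=6 → 15; n=7 → 21.
Orbitals: 1 + 3 + 6 + 10 + 15 + 21 = 56. Including both spin states (m_s = ±1/2) gives 2 × 56 = 112 states.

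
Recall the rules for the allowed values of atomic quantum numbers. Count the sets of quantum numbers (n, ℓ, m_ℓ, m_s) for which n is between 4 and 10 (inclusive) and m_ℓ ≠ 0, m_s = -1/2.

322

Work shell by shell — for each n, count the (ℓ, m_ℓ) pairs that satisfy m_ℓ ≠ 0:
n=4 → 12; n=5 → 20; n=6 → 30; n=7 → 42; n=8 → 56; n=9 → 72; n=10 → 90.
Orbitals: 12 + 20 + 30 + 42 + 56 + 72 + 90 = 322. With m_s fixed to -1/2 there is one state per orbital, so 322 states.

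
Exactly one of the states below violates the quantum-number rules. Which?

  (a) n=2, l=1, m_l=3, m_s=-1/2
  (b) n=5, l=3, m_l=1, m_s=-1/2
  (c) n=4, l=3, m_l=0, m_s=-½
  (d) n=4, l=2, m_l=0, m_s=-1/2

(a)

(a) has |m_l| = 3 > l = 1, violating −l ≤ m_l ≤ l.
The remaining sets (b), (c), (d) satisfy all four rules.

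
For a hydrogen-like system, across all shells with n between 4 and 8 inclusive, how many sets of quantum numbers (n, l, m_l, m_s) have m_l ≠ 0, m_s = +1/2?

Go shell by shell, enumerating (l, m_l) with m_l ≠ 0:
n=4 → 12; n=5 → 20; n=6 → 30; n=7 → 42; n=8 → 56.
Orbitals: 12 + 20 + 30 + 42 + 56 = 160. With m_s fixed to +1/2 there is one state per orbital, so 160 states.

160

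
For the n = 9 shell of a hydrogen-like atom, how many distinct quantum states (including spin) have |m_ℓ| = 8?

4

With n = 9 the allowed ℓ are 0, 1, …, 8.
The (ℓ, m_ℓ) pairs meeting |m_ℓ| = 8 give: ℓ=8 → 2.
Orbitals: 2. Each orbital carries two spin states, so 2 × 2 = 4 states.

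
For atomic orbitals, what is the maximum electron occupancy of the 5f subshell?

14

A subshell with l = 3 has 2l+1 = 7 orbitals, each holding 2 electrons (spin ±1/2), so 7 × 2 = 14.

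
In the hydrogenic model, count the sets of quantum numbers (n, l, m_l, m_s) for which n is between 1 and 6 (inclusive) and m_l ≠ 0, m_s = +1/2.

For each n in the range, tally the orbitals obeying m_l ≠ 0:
n=2 → 2; n=3 → 6; n=4 → 12; n=5 → 20; n=6 → 30.
Orbitals: 2 + 6 + 12 + 20 + 30 = 70. With m_s fixed to +1/2 there is one state per orbital, so 70 states.

70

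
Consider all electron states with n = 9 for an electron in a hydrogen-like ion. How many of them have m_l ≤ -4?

The n = 9 shell has l = 0 through 8; check each.
Contributions: l=4 → 1; l=5 → 2; l=6 → 3; l=7 → 4; l=8 → 5.
Orbitals: 1 + 2 + 3 + 4 + 5 = 15. Each orbital carries two spin states, so 15 × 2 = 30 states.

30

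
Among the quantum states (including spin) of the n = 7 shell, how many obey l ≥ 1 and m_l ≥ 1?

For n = 7, l ranges over 0 … 6.
Per l-value: l=1 → 1; l=2 → 2; l=3 → 3; l=4 → 4; l=5 → 5; l=6 → 6.
Orbitals: 1 + 2 + 3 + 4 + 5 + 6 = 21. Each orbital carries two spin states, so 21 × 2 = 42 states.

42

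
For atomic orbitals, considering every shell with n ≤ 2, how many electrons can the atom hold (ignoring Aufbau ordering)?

Total orbitals = 1² + 2² = 5. Doubling for spin gives 10 electrons.

10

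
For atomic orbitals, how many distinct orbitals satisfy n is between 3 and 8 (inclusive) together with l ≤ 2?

Treat each shell separately and count matching orbitals:
n=3 → 9; n=4 → 9; n=5 → 9; n=6 → 9; n=7 → 9; n=8 → 9.
Total orbitals: 9 + 9 + 9 + 9 + 9 + 9 = 54.

54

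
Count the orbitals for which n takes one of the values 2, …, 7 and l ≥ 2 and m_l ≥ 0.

Count contributing orbitals for each principal shell:
n=3 → 3; n=4 → 7; n=5 → 12; n=6 → 18; n=7 → 25.
Total orbitals: 3 + 7 + 12 + 18 + 25 = 65.

65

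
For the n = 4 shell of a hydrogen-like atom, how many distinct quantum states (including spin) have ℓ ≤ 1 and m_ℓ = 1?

For n = 4, ℓ ranges over 0 … 3.
Contributions: ℓ=1 → 1.
Orbitals: 1. Each orbital carries two spin states, so 1 × 2 = 2 states.

2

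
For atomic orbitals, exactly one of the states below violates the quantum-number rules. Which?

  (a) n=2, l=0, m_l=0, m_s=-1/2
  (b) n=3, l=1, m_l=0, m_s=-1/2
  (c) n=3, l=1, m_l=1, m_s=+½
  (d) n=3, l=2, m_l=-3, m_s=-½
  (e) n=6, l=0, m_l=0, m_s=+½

(d)

(d) has |m_l| = 3 > l = 2, violating −l ≤ m_l ≤ l.
The remaining sets (a), (b), (c), (e) satisfy all four rules.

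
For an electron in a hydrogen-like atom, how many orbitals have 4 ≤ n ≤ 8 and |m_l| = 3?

30

Per-shell orbital counts meeting the constraint:
n=4 → 2; n=5 → 4; n=6 → 6; n=7 → 8; n=8 → 10.
Total orbitals: 2 + 4 + 6 + 8 + 10 = 30.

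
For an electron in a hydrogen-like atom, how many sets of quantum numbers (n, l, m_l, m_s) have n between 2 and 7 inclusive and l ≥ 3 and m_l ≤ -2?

Work shell by shell — for each n, count the (l, m_l) pairs that satisfy l ≥ 3 and m_l ≤ -2:
n=4 → 2; n=5 → 5; n=6 → 9; n=7 → 14.
Orbitals: 2 + 5 + 9 + 14 = 30. Including both spin states (m_s = ±1/2) gives 2 × 30 = 60 states.

60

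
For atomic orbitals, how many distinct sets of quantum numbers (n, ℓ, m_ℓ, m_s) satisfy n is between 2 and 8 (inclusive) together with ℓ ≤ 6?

Per-shell orbital counts meeting the constraint:
n=2 → 4; n=3 → 9; n=4 → 16; n=5 → 25; n=6 → 36; n=7 → 49; n=8 → 49.
Orbitals: 4 + 9 + 16 + 25 + 36 + 49 + 49 = 188. Including both spin states (m_s = ±1/2) gives 2 × 188 = 376 states.

376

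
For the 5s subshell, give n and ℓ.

The leading integer gives n = 5; the letter 's' means ℓ = 0.

n = 5, ℓ = 0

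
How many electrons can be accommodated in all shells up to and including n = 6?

182

Total orbitals = 1² + 2² + 3² + 4² + 5² + 6² = 91. Doubling for spin gives 182 electrons.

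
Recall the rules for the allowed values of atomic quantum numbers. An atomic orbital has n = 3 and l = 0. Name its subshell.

l = 0 corresponds to the letter 's', so the subshell is 3s.

3s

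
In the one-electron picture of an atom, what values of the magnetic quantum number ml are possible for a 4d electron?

-2, -1, 0, 1, 2

The 4d subshell has l = 2, and ml takes every integer from −l to +l. With l = 2 that gives the 5 values -2, -1, 0, 1, 2.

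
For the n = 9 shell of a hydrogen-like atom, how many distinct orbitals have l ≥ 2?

77

Go through l = 0, …, 8 (the values permitted for n = 9).
Per l-value: l=2 → 5; l=3 → 7; l=4 → 9; l=5 → 11; l=6 → 13; l=7 → 15; l=8 → 17.
Total orbitals: 5 + 7 + 9 + 11 + 13 + 15 + 17 = 77.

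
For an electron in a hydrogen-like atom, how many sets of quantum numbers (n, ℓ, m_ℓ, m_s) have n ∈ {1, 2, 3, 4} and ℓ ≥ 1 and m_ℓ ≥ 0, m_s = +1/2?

16

Per-shell orbital counts meeting the constraint:
n=2 → 2; n=3 → 5; n=4 → 9.
Orbitals: 2 + 5 + 9 = 16. With m_s fixed to +1/2 there is one state per orbital, so 16 states.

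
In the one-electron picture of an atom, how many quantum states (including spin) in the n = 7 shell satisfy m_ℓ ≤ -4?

The n = 7 shell has ℓ = 0 through 6; check each.
Orbitals with m_ℓ ≤ -4, by ℓ: ℓ=4 → 1; ℓ=5 → 2; ℓ=6 → 3.
Orbitals: 1 + 2 + 3 = 6. Each orbital carries two spin states, so 6 × 2 = 12 states.

12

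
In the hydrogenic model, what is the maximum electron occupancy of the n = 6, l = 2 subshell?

A subshell with l = 2 has 2l+1 = 5 orbitals, each holding 2 electrons (spin ±1/2), so 5 × 2 = 10.

10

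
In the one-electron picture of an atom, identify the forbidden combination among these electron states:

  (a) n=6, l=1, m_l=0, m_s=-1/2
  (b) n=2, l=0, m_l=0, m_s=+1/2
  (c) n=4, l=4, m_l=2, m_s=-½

(c) has l = 4 ≥ n = 4, violating 0 ≤ l ≤ n−1.
The remaining sets (a), (b) satisfy all four rules.

(c)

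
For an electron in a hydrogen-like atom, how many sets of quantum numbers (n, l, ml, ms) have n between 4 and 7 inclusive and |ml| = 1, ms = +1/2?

36

Per-shell orbital counts meeting the constraint:
n=4 → 6; n=5 → 8; n=6 → 10; n=7 → 12.
Orbitals: 6 + 8 + 10 + 12 = 36. With ms fixed to +1/2 there is one state per orbital, so 36 states.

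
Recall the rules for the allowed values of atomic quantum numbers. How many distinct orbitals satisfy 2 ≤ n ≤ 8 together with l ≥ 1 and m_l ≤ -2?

Count contributing orbitals for each principal shell:
n=3 → 1; n=4 → 3; n=5 → 6; n=6 → 10; n=7 → 15; n=8 → 21.
Total orbitals: 1 + 3 + 6 + 10 + 15 + 21 = 56.

56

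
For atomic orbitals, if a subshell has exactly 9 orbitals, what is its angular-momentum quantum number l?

l = 4 (g)

2l+1 = 9 gives l = 4.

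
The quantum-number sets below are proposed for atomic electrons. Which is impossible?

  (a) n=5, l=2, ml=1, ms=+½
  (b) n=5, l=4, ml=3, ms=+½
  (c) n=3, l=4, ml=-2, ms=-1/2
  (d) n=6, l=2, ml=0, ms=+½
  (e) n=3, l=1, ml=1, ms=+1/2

(c)

(c) has l = 4 ≥ n = 3, violating 0 ≤ l ≤ n−1.
The remaining sets (a), (b), (d), (e) satisfy all four rules.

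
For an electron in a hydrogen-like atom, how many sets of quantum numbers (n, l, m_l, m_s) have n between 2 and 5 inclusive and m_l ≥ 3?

Per-shell orbital counts meeting the constraint:
n=4 → 1; n=5 → 3.
Orbitals: 1 + 3 = 4. Including both spin states (m_s = ±1/2) gives 2 × 4 = 8 states.

8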